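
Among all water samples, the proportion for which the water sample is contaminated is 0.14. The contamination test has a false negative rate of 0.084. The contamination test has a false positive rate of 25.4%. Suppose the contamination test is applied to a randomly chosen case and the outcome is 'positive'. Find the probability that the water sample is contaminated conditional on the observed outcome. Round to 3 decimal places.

P(H | E) ≈ 0.370

Write H for 'the water sample is contaminated'. Prior odds H:¬H = 0.14/0.86 = 0.16279. For the 'positive' outcome, the likelihood ratio is 0.916/0.254 = 3.6063.
Posterior odds = 0.16279 × 3.6063 = 0.58707, so P(H|E) = 0.58707/(1+0.58707) = 0.370.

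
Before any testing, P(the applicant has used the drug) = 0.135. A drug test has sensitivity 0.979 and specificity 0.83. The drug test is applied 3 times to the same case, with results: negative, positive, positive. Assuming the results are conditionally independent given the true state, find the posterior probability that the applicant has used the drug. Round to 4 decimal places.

Posterior P(H) ≈ 0.1158

Let H be the event that the applicant has used the drug; start with P(H) = 0.135. P('positive'|H) = 0.979, P('positive'|¬H) = 0.17.
Update on result 1 ('negative'): P(H) ← 0.021·0.1350 / (0.021·0.1350 + 0.83·0.8650) = 0.0028350/0.72079 = 0.0039.
Update on result 2 ('positive'): P(H) ← 0.979·0.0039 / (0.979·0.0039 + 0.17·0.9961) = 0.0038506/0.17318 = 0.0222.
Update on result 3 ('positive'): P(H) ← 0.979·0.0222 / (0.979·0.0222 + 0.17·0.9778) = 0.021768/0.18799 = 0.1158.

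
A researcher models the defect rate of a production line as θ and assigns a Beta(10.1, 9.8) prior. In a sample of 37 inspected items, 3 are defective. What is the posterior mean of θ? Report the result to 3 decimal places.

Observing 3 successes and 34 failures updates Beta(10.1, 9.8) by adding the success and failure counts to the two shape parameters: α = 10.1+3 = 13.1, β = 9.8+34 = 43.8.
E[θ | data] = 13.1/(13.1+43.8) = 0.230.

Posterior mean ≈ 0.230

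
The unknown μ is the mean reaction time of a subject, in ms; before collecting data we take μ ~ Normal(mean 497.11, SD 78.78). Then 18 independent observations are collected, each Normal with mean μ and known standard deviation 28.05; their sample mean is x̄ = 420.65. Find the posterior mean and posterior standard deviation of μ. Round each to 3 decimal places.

Posterior mean ≈ 421.185; posterior SD ≈ 6.588

Prior precision 1/τ₀² = 1/78.78² = 0.00016113; data precision n/σ² = 18/28.05² = 0.0228774.
Posterior precision = 0.00016113 + 0.0228774 = 0.0230385, giving posterior SD = 1/√0.0230385 = 6.588.
Posterior mean = (0.00016113·497.11 + 0.0228774·420.65) / 0.0230385 = 421.185.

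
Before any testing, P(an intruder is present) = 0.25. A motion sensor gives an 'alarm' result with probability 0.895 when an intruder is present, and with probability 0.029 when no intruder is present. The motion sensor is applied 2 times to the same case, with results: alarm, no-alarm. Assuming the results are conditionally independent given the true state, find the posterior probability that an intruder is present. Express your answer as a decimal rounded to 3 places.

With H the event that an intruder is present, the joint likelihood of the observed sequence is P(data|H) = 0.895·0.105 = 0.093975 and P(data|¬H) = 0.029·0.971 = 0.028159.
Bayes: P(H|data) = 0.25·0.093975 / (0.25·0.093975 + 0.75·0.028159) = 0.023494/0.044613 = 0.5266.

Posterior P(H) ≈ 0.527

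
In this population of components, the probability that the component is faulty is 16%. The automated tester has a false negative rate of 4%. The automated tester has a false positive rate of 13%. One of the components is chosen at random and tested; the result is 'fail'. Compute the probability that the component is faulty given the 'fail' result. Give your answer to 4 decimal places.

Write H for 'the component is faulty'. Prior odds H:¬H = 0.16/0.84 = 0.19048. For the 'fail' outcome, the likelihood ratio is 0.96/0.13 = 7.3846.
Posterior odds = 0.19048 × 7.3846 = 1.4066, so P(H|E) = 1.4066/(1+1.4066) = 0.5845.

P(H | E) ≈ 0.5845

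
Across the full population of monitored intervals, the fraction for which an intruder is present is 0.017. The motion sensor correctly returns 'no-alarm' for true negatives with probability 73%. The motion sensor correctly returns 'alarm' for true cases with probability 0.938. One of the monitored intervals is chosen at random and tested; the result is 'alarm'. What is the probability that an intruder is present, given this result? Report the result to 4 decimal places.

Let H be the event that an intruder is present. P(H) = 0.017, so P(¬H) = 0.983. With E the 'alarm' result, P(E|H) = 0.938 and P(E|¬H) = 0.27.
P(E) = 0.938·0.017 + 0.27·0.983 = 0.015946 + 0.26541 = 0.28136.
By Bayes' theorem, P(H|E) = 0.015946 / 0.28136 = 0.0567.

P(H | E) ≈ 0.0567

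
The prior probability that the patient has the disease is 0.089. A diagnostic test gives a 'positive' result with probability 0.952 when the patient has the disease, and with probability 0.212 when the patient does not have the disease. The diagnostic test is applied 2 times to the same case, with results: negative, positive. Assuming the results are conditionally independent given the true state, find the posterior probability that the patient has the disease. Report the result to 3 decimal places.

Posterior P(H) ≈ 0.026

With H the event that the patient has the disease, the joint likelihood of the observed sequence is P(data|H) = 0.048·0.952 = 0.045696 and P(data|¬H) = 0.788·0.212 = 0.16706.
Bayes: P(H|data) = 0.089·0.045696 / (0.089·0.045696 + 0.911·0.16706) = 0.0040669/0.15625 = 0.0260.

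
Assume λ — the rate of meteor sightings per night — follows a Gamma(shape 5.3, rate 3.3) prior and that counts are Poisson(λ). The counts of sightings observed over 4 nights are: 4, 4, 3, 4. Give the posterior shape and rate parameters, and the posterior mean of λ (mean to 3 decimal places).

Posterior: Gamma(shape=20.3, rate=7.3); mean ≈ 2.781

The Poisson likelihood adds the total count to the shape and the number of exposure periods to the rate. Here ∑xᵢ = 15 and n = 4, so shape 5.3→20.3 and rate 3.3→7.3.
E[λ | data] = 20.3/7.3 = 2.781.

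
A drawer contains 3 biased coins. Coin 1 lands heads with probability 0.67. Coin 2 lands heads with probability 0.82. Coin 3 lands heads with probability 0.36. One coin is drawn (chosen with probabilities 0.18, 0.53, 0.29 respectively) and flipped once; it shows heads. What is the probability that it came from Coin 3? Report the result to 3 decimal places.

Posterior probability ≈ 0.158

Tabulate prior·likelihood by source: [1] prior 0.18, lik 0.67, product 0.1206; [2] prior 0.53, lik 0.82, product 0.4346; [3] prior 0.29, lik 0.36, product 0.1044.
Normalizing constant = 0.65960; the posterior for Coin 3 is its product over the sum, 0.1044/0.65960 = 0.158.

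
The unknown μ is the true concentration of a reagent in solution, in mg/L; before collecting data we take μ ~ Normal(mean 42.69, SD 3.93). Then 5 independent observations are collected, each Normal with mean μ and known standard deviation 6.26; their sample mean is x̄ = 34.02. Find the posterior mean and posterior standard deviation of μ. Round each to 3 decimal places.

Posterior mean ≈ 36.939; posterior SD ≈ 2.280

With known σ, the Normal prior is conjugate. Weight on the data is w = (n/σ²)/(n/σ² + 1/τ₀²) = 0.127591/(0.127591+0.0647463) = 0.66337.
Posterior mean = w·x̄ + (1−w)·μ₀ = 0.66337·34.02 + 0.33663·42.69 = 36.939. Posterior variance = 1/(0.127591+0.0647463) = 5.19919, so SD = 2.280.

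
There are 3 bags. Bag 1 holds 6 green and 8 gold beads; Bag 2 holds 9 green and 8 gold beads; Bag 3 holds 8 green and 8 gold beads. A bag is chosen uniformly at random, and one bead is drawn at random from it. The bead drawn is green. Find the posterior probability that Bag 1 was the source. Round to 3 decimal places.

P(green|Bag 1) = 0.4286; P(green|Bag 2) = 0.5294; P(green|Bag 3) = 0.5.
Prior × likelihood for each source: 0.333333·0.4286=0.1429, 0.333333·0.5294=0.1765, 0.333333·0.5=0.1667. Summing gives P(green) = 0.48599.
P(Bag 1 | green) = 0.1429 / 0.48599 = 0.294.

Posterior probability ≈ 0.294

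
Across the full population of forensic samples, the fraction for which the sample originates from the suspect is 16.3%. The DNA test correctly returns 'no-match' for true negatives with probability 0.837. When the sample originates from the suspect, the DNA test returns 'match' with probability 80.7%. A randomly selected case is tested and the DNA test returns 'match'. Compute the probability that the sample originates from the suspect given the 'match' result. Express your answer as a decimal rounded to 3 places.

Write H for 'the sample originates from the suspect'. Prior odds H:¬H = 0.163/0.837 = 0.19474. For the 'match' outcome, the likelihood ratio is 0.807/0.163 = 4.9509.
Posterior odds = 0.19474 × 4.9509 = 0.96416, so P(H|E) = 0.96416/(1+0.96416) = 0.491.

P(H | E) ≈ 0.491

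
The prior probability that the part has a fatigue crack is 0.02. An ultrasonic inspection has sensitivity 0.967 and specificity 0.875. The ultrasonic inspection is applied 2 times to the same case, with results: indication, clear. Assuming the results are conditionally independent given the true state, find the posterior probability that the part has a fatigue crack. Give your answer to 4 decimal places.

Posterior P(H) ≈ 0.0059

Let H be the event that the part has a fatigue crack; start with P(H) = 0.02. P('indication'|H) = 0.967, P('indication'|¬H) = 0.125.
Update on result 1 ('indication'): P(H) ← 0.967·0.0200 / (0.967·0.0200 + 0.125·0.9800) = 0.019340/0.14184 = 0.1364.
Update on result 2 ('clear'): P(H) ← 0.033·0.1364 / (0.033·0.1364 + 0.875·0.8636) = 0.0044996/0.76019 = 0.0059.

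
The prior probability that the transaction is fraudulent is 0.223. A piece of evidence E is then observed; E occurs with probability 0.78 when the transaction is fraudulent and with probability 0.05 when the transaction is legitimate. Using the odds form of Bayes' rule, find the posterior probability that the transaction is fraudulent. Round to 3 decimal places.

Posterior probability ≈ 0.817

Prior odds = 0.223/(1−0.223) = 0.28700.
Likelihood ratio for E = 0.78/0.05 = 15.600.
Posterior odds = prior odds × LR = 4.4772.
Posterior probability = odds/(1+odds) = 4.4772/5.4772 = 0.817.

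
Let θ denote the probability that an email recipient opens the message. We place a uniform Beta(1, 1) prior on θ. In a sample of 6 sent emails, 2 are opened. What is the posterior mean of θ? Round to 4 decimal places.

Posterior mean ≈ 0.3750

The binomial likelihood is conjugate to the Beta prior: with 2 successes and 4 failures, the posterior is Beta(1+2, 1+4) = Beta(3, 5).
E[θ | data] = 3/(3+5) = 0.3750.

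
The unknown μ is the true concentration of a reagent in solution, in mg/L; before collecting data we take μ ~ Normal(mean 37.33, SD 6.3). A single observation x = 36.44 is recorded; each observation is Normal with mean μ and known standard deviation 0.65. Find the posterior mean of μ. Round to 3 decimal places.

Posterior mean ≈ 36.449

With known σ, the Normal prior is conjugate. Weight on the data is w = (n/σ²)/(n/σ² + 1/τ₀²) = 2.36686/(2.36686+0.0251953) = 0.98947.
Posterior mean = w·x̄ + (1−w)·μ₀ = 0.98947·36.44 + 0.010533·37.33 = 36.449.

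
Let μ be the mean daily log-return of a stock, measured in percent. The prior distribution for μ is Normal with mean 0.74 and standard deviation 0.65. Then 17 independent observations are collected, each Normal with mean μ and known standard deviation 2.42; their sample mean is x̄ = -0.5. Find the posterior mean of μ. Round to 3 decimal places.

Posterior mean ≈ 0.057

Prior precision 1/τ₀² = 1/0.65² = 2.36686; data precision n/σ² = 17/2.42² = 2.90281.
Posterior precision = 2.36686 + 2.90281 = 5.26967.
Posterior mean = (2.36686·0.74 + 2.90281·-0.5) / 5.26967 = 0.057.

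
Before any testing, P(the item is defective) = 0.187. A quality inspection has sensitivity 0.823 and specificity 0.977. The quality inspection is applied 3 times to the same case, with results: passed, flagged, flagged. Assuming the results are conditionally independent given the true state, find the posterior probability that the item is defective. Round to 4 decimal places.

Let H be the event that the item is defective; start with P(H) = 0.187. P('flagged'|H) = 0.823, P('flagged'|¬H) = 0.023.
Update on result 1 ('passed'): P(H) ← 0.177·0.1870 / (0.177·0.1870 + 0.977·0.8130) = 0.033099/0.82740 = 0.0400.
Update on result 2 ('flagged'): P(H) ← 0.823·0.0400 / (0.823·0.0400 + 0.023·0.9600) = 0.032923/0.055003 = 0.5986.
Update on result 3 ('flagged'): P(H) ← 0.823·0.5986 / (0.823·0.5986 + 0.023·0.4014) = 0.49262/0.50185 = 0.9816.

Posterior P(H) ≈ 0.9816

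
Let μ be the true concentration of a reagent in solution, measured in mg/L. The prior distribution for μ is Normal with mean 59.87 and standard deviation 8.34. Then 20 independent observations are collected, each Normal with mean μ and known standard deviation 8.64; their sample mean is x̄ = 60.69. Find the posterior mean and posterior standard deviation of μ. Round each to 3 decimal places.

With known σ, the Normal prior is conjugate. Weight on the data is w = (n/σ²)/(n/σ² + 1/τ₀²) = 0.267918/(0.267918+0.0143770) = 0.94907.
Posterior mean = w·x̄ + (1−w)·μ₀ = 0.94907·60.69 + 0.050929·59.87 = 60.648. Posterior variance = 1/(0.267918+0.0143770) = 3.54239, so SD = 1.882.

Posterior mean ≈ 60.648; posterior SD ≈ 1.882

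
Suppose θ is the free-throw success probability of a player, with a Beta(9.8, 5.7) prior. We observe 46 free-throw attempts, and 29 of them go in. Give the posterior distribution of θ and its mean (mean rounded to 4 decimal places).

Posterior: Beta(38.8, 22.7); mean ≈ 0.6309

Observing 29 successes and 17 failures updates Beta(9.8, 5.7) by adding the success and failure counts to the two shape parameters: α = 9.8+29 = 38.8, β = 5.7+17 = 22.7.
E[θ | data] = 38.8/(38.8+22.7) = 0.6309.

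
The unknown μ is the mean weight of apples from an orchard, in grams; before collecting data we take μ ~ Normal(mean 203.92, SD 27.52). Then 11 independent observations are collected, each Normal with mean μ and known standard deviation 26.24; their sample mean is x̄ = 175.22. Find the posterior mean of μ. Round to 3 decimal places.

Posterior mean ≈ 177.411

With known σ, the Normal prior is conjugate. Weight on the data is w = (n/σ²)/(n/σ² + 1/τ₀²) = 0.0159759/(0.0159759+0.00132039) = 0.92366.
Posterior mean = w·x̄ + (1−w)·μ₀ = 0.92366·175.22 + 0.076340·203.92 = 177.411.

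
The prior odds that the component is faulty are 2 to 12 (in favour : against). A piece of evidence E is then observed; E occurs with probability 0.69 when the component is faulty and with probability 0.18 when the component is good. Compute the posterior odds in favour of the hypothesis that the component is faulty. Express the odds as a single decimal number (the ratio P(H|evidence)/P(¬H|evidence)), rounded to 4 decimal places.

Prior odds = 2/12 = 0.16667.
Likelihood ratio for E = 0.69/0.18 = 3.8333.
Posterior odds = prior odds × LR = 0.63889.

Posterior odds ≈ 0.6389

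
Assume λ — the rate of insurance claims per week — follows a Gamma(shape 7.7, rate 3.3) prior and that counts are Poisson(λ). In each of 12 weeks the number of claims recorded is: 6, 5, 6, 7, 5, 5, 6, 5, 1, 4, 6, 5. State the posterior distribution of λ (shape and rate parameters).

Posterior: Gamma(shape=68.7, rate=15.3)

The Poisson likelihood adds the total count to the shape and the number of exposure periods to the rate. Here ∑xᵢ = 61 and n = 12, so shape 7.7→68.7 and rate 3.3→15.3.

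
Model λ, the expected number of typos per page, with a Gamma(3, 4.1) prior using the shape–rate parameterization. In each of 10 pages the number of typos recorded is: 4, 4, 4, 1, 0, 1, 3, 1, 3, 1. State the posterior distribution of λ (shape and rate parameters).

Total count ∑xᵢ = 22 over n = 10 pages.
Gamma is conjugate to the Poisson likelihood: posterior is Gamma(shape = 3+22 = 25, rate = 4.1+10 = 14.1).

Posterior: Gamma(shape=25, rate=14.1)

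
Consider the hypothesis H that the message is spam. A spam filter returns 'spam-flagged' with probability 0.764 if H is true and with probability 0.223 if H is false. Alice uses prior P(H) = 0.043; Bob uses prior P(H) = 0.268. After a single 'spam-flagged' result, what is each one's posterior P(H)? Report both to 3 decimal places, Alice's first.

Alice: 0.133; Bob: 0.556

P('+'|H) = 0.764, P('+'|¬H) = 0.223.
Alice: numerator 0.764·0.043 = 0.032852; evidence = 0.032852+0.223·0.957 = 0.24626; posterior = 0.133.
Bob: numerator 0.764·0.268 = 0.20475; evidence = 0.20475+0.223·0.732 = 0.36799; posterior = 0.556.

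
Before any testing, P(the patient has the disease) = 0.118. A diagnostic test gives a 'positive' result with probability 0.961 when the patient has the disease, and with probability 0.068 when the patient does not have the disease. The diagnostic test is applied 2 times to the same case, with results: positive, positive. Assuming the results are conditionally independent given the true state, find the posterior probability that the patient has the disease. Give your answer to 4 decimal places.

Posterior P(H) ≈ 0.9639

With H the event that the patient has the disease, the joint likelihood of the observed sequence is P(data|H) = 0.961·0.961 = 0.92352 and P(data|¬H) = 0.068·0.068 = 0.0046240.
Bayes: P(H|data) = 0.118·0.92352 / (0.118·0.92352 + 0.882·0.0046240) = 0.10898/0.11305 = 0.9639.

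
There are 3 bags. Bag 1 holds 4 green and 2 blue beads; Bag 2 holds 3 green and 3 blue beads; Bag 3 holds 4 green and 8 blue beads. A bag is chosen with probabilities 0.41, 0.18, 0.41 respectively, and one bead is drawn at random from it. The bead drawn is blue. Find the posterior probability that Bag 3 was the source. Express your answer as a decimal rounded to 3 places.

Posterior probability ≈ 0.547

Tabulate prior·likelihood by source: [1] prior 0.41, lik 0.3333, product 0.1367; [2] prior 0.18, lik 0.5, product 0.09000; [3] prior 0.41, lik 0.6667, product 0.2733.
Normalizing constant = 0.50000; the posterior for Bag 3 is its product over the sum, 0.2733/0.50000 = 0.547.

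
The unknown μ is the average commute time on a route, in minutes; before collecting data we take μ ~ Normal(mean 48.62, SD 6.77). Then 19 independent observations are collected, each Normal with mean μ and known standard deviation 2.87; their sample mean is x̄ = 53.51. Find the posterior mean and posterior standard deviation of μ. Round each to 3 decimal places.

With known σ, the Normal prior is conjugate. Weight on the data is w = (n/σ²)/(n/σ² + 1/τ₀²) = 2.30669/(2.30669+0.0218184) = 0.99063.
Posterior mean = w·x̄ + (1−w)·μ₀ = 0.99063·53.51 + 0.0093701·48.62 = 53.464. Posterior variance = 1/(2.30669+0.0218184) = 0.429459, so SD = 0.655.

Posterior mean ≈ 53.464; posterior SD ≈ 0.655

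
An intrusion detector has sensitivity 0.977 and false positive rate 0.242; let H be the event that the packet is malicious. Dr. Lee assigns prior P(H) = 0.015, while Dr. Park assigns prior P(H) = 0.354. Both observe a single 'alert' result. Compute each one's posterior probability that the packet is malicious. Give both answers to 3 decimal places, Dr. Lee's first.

Dr. Lee: 0.058; Dr. Park: 0.689

The likelihood ratio for an 'alert' result is 0.977/0.242 = 4.0372.
Dr. Lee: prior odds 0.015/0.985 = 0.015228; posterior odds 0.061480; posterior probability 0.058.
Dr. Park: prior odds 0.354/0.646 = 0.54799; posterior odds 2.2123; posterior probability 0.689.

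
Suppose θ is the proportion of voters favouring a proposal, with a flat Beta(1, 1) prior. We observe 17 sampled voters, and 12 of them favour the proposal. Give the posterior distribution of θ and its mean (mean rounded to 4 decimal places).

Posterior: Beta(13, 6); mean ≈ 0.6842

Observing 12 successes and 5 failures updates Beta(1, 1) by adding the success and failure counts to the two shape parameters: α = 1+12 = 13, β = 1+5 = 6.
Posterior mean = α/(α+β) = 13/19 = 0.6842.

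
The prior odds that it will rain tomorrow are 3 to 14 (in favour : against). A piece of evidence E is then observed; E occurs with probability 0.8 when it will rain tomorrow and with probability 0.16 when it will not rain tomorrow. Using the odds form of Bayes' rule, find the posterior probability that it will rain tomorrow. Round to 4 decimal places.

Prior odds = 3/14 = 0.21429. In log-odds, ln(0.21429) = -1.5404.
Add log likelihood ratio: ln(5.0000) = 1.6094.
Posterior log-odds = 0.068993, so posterior odds = exp(0.068993) = 1.0714. Converting, P(H|E) = 1.0714/2.0714 = 0.5172.

Posterior probability ≈ 0.5172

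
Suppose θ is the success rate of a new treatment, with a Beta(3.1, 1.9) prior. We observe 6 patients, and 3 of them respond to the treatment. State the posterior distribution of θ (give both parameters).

Observing 3 successes and 3 failures updates Beta(3.1, 1.9) by adding the success and failure counts to the two shape parameters: α = 3.1+3 = 6.1, β = 1.9+3 = 4.9.

Posterior: Beta(6.1, 4.9)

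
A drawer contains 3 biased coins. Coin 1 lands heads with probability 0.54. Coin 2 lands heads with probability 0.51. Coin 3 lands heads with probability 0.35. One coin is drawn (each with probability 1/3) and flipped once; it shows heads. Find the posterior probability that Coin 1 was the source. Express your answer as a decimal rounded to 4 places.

Tabulate prior·likelihood by source: [1] prior 0.333333, lik 0.54, product 0.1800; [2] prior 0.333333, lik 0.51, product 0.1700; [3] prior 0.333333, lik 0.35, product 0.1167.
Normalizing constant = 0.46667; the posterior for Coin 1 is its product over the sum, 0.1800/0.46667 = 0.3857.

Posterior probability ≈ 0.3857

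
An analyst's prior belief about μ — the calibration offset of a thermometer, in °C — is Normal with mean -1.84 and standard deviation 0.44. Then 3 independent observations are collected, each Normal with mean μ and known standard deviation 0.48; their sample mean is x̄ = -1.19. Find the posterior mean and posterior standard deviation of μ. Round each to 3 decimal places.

Posterior mean ≈ -1.375; posterior SD ≈ 0.234

Prior precision 1/τ₀² = 1/0.44² = 5.16529; data precision n/σ² = 3/0.48² = 13.0208.
Posterior precision = 5.16529 + 13.0208 = 18.1861, giving posterior SD = 1/√18.1861 = 0.234.
Posterior mean = (5.16529·-1.84 + 13.0208·-1.19) / 18.1861 = -1.375.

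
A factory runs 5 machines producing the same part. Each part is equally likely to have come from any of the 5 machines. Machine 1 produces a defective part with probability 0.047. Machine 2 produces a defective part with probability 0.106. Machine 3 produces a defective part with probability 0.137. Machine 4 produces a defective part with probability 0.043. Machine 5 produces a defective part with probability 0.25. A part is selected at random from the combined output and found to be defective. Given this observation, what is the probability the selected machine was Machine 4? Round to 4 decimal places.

Tabulate prior·likelihood by source: [1] prior 0.2, lik 0.047, product 0.009400; [2] prior 0.2, lik 0.106, product 0.02120; [3] prior 0.2, lik 0.137, product 0.02740; [4] prior 0.2, lik 0.043, product 0.008600; [5] prior 0.2, lik 0.25, product 0.05000.
Normalizing constant = 0.11660; the posterior for Machine 4 is its product over the sum, 0.008600/0.11660 = 0.0738.

Posterior probability ≈ 0.0738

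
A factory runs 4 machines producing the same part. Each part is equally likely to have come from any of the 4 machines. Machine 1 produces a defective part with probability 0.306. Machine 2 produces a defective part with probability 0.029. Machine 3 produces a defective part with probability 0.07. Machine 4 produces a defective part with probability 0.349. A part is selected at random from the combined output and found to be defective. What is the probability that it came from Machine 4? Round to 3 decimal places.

Posterior probability ≈ 0.463

P(defective|M1) = 0.306; P(defective|M2) = 0.029; P(defective|M3) = 0.07; P(defective|M4) = 0.349.
Prior × likelihood for each source: 0.25·0.306=0.07650, 0.25·0.029=0.007250, 0.25·0.07=0.01750, 0.25·0.349=0.08725. Summing gives P(defective) = 0.18850.
P(Machine 4 | defective) = 0.08725 / 0.18850 = 0.463.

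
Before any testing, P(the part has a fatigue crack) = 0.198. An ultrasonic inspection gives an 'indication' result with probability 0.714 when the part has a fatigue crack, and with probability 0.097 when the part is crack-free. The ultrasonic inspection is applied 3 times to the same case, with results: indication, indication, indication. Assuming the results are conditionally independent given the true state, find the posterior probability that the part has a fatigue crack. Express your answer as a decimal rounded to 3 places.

Let H be the event that the part has a fatigue crack; start with P(H) = 0.198. P('indication'|H) = 0.714, P('indication'|¬H) = 0.097.
Update on result 1 ('indication'): P(H) ← 0.714·0.1980 / (0.714·0.1980 + 0.097·0.8020) = 0.14137/0.21917 = 0.6450.
Update on result 2 ('indication'): P(H) ← 0.714·0.6450 / (0.714·0.6450 + 0.097·0.3550) = 0.46056/0.49499 = 0.9304.
Update on result 3 ('indication'): P(H) ← 0.714·0.9304 / (0.714·0.9304 + 0.097·0.0696) = 0.66434/0.67108 = 0.9899.

Posterior P(H) ≈ 0.990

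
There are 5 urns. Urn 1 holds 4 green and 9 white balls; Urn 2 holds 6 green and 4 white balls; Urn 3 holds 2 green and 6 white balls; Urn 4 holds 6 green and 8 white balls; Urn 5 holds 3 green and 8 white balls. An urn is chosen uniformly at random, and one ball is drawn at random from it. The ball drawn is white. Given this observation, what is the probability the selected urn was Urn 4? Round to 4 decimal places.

P(white|Urn 1) = 0.6923; P(white|Urn 2) = 0.4; P(white|Urn 3) = 0.75; P(white|Urn 4) = 0.5714; P(white|Urn 5) = 0.7273.
Prior × likelihood for each source: 0.2·0.6923=0.1385, 0.2·0.4=0.08000, 0.2·0.75=0.1500, 0.2·0.5714=0.1143, 0.2·0.7273=0.1455. Summing gives P(white) = 0.62820.
P(Urn 4 | white) = 0.1143 / 0.62820 = 0.1819.

Posterior probability ≈ 0.1819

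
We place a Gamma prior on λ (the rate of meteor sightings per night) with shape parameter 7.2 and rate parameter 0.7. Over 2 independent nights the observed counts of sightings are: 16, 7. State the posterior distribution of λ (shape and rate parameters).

Posterior: Gamma(shape=30.2, rate=2.7)

The Poisson likelihood adds the total count to the shape and the number of exposure periods to the rate. Here ∑xᵢ = 23 and n = 2, so shape 7.2→30.2 and rate 0.7→2.7.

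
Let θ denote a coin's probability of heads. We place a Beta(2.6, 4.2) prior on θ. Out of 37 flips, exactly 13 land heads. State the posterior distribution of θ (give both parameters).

The binomial likelihood is conjugate to the Beta prior: with 13 successes and 24 failures, the posterior is Beta(2.6+13, 4.2+24) = Beta(15.6, 28.2).

Posterior: Beta(15.6, 28.2)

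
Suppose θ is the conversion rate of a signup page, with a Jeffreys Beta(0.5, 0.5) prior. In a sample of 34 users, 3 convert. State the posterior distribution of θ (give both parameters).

Posterior: Beta(3.5, 31.5)

Observing 3 successes and 31 failures updates Beta(0.5, 0.5) by adding the success and failure counts to the two shape parameters: α = 0.5+3 = 3.5, β = 0.5+31 = 31.5.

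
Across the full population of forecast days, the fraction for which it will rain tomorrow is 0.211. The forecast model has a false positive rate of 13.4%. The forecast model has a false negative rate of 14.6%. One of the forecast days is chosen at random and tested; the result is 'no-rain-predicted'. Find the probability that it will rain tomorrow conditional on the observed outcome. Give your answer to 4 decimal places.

P(H | E) ≈ 0.0431

Write H for 'it will rain tomorrow'. Prior odds H:¬H = 0.211/0.789 = 0.26743. For the 'no-rain-predicted' outcome, the likelihood ratio is 0.146/0.866 = 0.16859.
Posterior odds = 0.26743 × 0.16859 = 0.045086, so P(H|E) = 0.045086/(1+0.045086) = 0.0431.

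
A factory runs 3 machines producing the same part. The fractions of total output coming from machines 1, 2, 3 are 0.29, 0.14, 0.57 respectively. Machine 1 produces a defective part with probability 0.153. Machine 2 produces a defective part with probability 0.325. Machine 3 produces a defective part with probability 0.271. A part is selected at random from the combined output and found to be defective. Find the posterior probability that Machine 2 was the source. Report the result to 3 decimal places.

Tabulate prior·likelihood by source: [1] prior 0.29, lik 0.153, product 0.04437; [2] prior 0.14, lik 0.325, product 0.04550; [3] prior 0.57, lik 0.271, product 0.1545.
Normalizing constant = 0.24434; the posterior for Machine 2 is its product over the sum, 0.04550/0.24434 = 0.186.

Posterior probability ≈ 0.186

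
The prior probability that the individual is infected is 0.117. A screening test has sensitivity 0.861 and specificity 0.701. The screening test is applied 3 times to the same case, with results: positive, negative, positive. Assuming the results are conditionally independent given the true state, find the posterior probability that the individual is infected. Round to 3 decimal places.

Let H be the event that the individual is infected; start with P(H) = 0.117. P('positive'|H) = 0.861, P('positive'|¬H) = 0.299.
Update on result 1 ('positive'): P(H) ← 0.861·0.1170 / (0.861·0.1170 + 0.299·0.8830) = 0.10074/0.36475 = 0.2762.
Update on result 2 ('negative'): P(H) ← 0.139·0.2762 / (0.139·0.2762 + 0.701·0.7238) = 0.038389/0.54579 = 0.0703.
Update on result 3 ('positive'): P(H) ← 0.861·0.0703 / (0.861·0.0703 + 0.299·0.9297) = 0.060560/0.33853 = 0.1789.

Posterior P(H) ≈ 0.179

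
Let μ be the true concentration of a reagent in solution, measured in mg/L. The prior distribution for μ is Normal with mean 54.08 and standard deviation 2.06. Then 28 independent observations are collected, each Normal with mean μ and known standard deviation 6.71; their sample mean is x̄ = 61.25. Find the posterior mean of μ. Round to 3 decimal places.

With known σ, the Normal prior is conjugate. Weight on the data is w = (n/σ²)/(n/σ² + 1/τ₀²) = 0.621889/(0.621889+0.235649) = 0.72520.
Posterior mean = w·x̄ + (1−w)·μ₀ = 0.72520·61.25 + 0.27480·54.08 = 59.280.

Posterior mean ≈ 59.280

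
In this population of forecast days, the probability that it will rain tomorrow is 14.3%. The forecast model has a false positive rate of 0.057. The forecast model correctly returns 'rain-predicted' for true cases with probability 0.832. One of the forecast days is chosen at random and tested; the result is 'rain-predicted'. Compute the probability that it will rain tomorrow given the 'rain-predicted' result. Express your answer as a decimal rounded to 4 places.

P(H | E) ≈ 0.7089

Write H for 'it will rain tomorrow'. Prior odds H:¬H = 0.143/0.857 = 0.16686. For the 'rain-predicted' outcome, the likelihood ratio is 0.832/0.057 = 14.596.
Posterior odds = 0.16686 × 14.596 = 2.4356, so P(H|E) = 2.4356/(1+2.4356) = 0.7089.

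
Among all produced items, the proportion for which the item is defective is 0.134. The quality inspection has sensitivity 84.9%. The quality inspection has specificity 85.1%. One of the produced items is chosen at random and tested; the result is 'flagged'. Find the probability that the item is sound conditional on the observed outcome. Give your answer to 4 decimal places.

P(¬H | E) ≈ 0.5314

Write H for 'the item is defective'. Prior odds H:¬H = 0.134/0.866 = 0.15473. For the 'flagged' outcome, the likelihood ratio is 0.849/0.149 = 5.6980.
Posterior odds = 0.15473 × 5.6980 = 0.88167, so P(H|E) = 0.88167/(1+0.88167) = 0.4686. Then P(¬H|E) = 1 − 0.4686 = 0.5314.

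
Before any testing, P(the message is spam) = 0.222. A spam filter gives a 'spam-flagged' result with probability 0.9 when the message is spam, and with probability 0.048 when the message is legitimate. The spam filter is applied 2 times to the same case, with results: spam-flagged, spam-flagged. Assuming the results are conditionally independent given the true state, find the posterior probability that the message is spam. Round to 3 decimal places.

Let H be the event that the message is spam; start with P(H) = 0.222. P('spam-flagged'|H) = 0.9, P('spam-flagged'|¬H) = 0.048.
Update on result 1 ('spam-flagged'): P(H) ← 0.9·0.2220 / (0.9·0.2220 + 0.048·0.7780) = 0.19980/0.23714 = 0.8425.
Update on result 2 ('spam-flagged'): P(H) ← 0.9·0.8425 / (0.9·0.8425 + 0.048·0.1575) = 0.75827/0.76583 = 0.9901.

Posterior P(H) ≈ 0.990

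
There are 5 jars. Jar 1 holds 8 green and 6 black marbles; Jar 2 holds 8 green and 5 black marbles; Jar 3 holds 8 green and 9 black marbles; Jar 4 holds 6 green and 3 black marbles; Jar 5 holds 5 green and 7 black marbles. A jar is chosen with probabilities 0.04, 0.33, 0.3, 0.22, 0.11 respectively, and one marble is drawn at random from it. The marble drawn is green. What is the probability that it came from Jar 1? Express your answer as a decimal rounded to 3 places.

Posterior probability ≈ 0.041

Tabulate prior·likelihood by source: [1] prior 0.04, lik 0.5714, product 0.02286; [2] prior 0.33, lik 0.6154, product 0.2031; [3] prior 0.3, lik 0.4706, product 0.1412; [4] prior 0.22, lik 0.6667, product 0.1467; [5] prior 0.11, lik 0.4167, product 0.04583.
Normalizing constant = 0.55961; the posterior for Jar 1 is its product over the sum, 0.02286/0.55961 = 0.041.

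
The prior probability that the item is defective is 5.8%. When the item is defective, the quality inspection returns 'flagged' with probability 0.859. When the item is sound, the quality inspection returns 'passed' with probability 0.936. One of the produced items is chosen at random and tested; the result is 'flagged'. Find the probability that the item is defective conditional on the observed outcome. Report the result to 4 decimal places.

Write H for 'the item is defective'. Prior odds H:¬H = 0.058/0.942 = 0.061571. For the 'flagged' outcome, the likelihood ratio is 0.859/0.064 = 13.422.
Posterior odds = 0.061571 × 13.422 = 0.82640, so P(H|E) = 0.82640/(1+0.82640) = 0.4525.

P(H | E) ≈ 0.4525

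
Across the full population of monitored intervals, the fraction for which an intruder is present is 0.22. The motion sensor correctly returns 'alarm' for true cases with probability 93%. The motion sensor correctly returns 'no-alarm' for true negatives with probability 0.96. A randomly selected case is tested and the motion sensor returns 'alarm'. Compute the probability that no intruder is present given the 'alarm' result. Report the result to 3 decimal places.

P(¬H | E) ≈ 0.132

Let H be the event that an intruder is present. P(H) = 0.22, so P(¬H) = 0.78. With E the 'alarm' result, P(E|H) = 0.93 and P(E|¬H) = 0.04.
P(E) = 0.93·0.22 + 0.04·0.78 = 0.20460 + 0.031200 = 0.23580.
By Bayes' theorem, P(H|E) = 0.20460 / 0.23580 = 0.868. Hence P(¬H|E) = 1 − 0.868 = 0.132.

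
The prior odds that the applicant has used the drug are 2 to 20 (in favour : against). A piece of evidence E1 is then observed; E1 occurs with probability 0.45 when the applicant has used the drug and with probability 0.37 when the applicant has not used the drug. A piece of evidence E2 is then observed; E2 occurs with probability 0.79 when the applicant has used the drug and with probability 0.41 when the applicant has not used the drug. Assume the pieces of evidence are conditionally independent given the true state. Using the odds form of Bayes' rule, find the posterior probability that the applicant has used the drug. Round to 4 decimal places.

Posterior probability ≈ 0.1899

Prior odds = 2/20 = 0.10000. In log-odds, ln(0.10000) = -2.3026.
Add log likelihood ratios: ln(1.2162) + ln(1.9268) = 0.85162.
Posterior log-odds = -1.4510, so posterior odds = exp(-1.4510) = 0.23434. Converting, P(H|E) = 0.23434/1.2343 = 0.1899.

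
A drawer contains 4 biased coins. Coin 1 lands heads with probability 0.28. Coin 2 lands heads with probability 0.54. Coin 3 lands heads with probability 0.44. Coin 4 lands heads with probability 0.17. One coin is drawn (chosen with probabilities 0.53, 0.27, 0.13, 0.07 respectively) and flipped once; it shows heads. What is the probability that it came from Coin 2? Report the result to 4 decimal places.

P(heads|C1) = 0.28; P(heads|C2) = 0.54; P(heads|C3) = 0.44; P(heads|C4) = 0.17.
Prior × likelihood for each source: 0.53·0.28=0.1484, 0.27·0.54=0.1458, 0.13·0.44=0.05720, 0.07·0.17=0.01190. Summing gives P(heads) = 0.36330.
P(Coin 2 | heads) = 0.1458 / 0.36330 = 0.4013.

Posterior probability ≈ 0.4013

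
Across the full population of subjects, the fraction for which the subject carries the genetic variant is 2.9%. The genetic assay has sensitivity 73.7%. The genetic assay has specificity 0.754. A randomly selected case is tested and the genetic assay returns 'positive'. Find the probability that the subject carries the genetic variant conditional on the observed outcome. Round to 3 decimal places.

Write H for 'the subject carries the genetic variant'. Prior odds H:¬H = 0.029/0.971 = 0.029866. For the 'positive' outcome, the likelihood ratio is 0.737/0.246 = 2.9959.
Posterior odds = 0.029866 × 2.9959 = 0.089477, so P(H|E) = 0.089477/(1+0.089477) = 0.082.

P(H | E) ≈ 0.082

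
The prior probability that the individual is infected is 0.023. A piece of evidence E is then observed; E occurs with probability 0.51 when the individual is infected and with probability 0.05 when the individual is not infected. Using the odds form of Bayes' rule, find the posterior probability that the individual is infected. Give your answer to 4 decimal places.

Prior odds = 0.023/(1−0.023) = 0.023541.
Likelihood ratio for E = 0.51/0.05 = 10.200.
Posterior odds = prior odds × LR = 0.24012.
Posterior probability = odds/(1+odds) = 0.24012/1.2401 = 0.1936.

Posterior probability ≈ 0.1936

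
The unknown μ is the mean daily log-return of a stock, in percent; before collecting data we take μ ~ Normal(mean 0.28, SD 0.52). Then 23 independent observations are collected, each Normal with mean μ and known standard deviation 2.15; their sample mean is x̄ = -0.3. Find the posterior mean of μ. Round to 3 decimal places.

Prior precision 1/τ₀² = 1/0.52² = 3.69822; data precision n/σ² = 23/2.15² = 4.97566.
Posterior precision = 3.69822 + 4.97566 = 8.67389.
Posterior mean = (3.69822·0.28 + 4.97566·-0.3) / 8.67389 = -0.053.

Posterior mean ≈ -0.053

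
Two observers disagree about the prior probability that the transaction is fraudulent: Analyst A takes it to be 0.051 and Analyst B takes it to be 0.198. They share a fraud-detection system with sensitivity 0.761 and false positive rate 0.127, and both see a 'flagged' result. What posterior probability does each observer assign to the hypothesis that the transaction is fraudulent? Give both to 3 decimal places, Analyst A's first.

The likelihood ratio for a 'flagged' result is 0.761/0.127 = 5.9921.
Analyst A: prior odds 0.051/0.949 = 0.053741; posterior odds 0.32202; posterior probability 0.244.
Analyst B: prior odds 0.198/0.802 = 0.24688; posterior odds 1.4794; posterior probability 0.597.

Analyst A: 0.244; Analyst B: 0.597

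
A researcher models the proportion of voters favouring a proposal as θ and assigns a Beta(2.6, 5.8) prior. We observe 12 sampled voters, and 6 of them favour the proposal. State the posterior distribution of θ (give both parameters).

The binomial likelihood is conjugate to the Beta prior: with 6 successes and 6 failures, the posterior is Beta(2.6+6, 5.8+6) = Beta(8.6, 11.8).

Posterior: Beta(8.6, 11.8)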